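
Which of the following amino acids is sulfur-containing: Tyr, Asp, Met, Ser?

Cysteine (C, thiol) and methionine (M, thioether) are the two sulfur-containing amino acids.
Of the listed options, only Met belongs to this group.

Met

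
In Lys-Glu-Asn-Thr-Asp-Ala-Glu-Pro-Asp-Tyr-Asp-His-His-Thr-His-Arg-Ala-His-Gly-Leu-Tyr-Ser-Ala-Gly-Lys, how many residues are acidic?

5

The acidic residues are Asp (D) and Glu (E), whose side chains end in a carboxylate group.
Matching residues: Glu2, Asp5, Glu7, Asp9, Asp11.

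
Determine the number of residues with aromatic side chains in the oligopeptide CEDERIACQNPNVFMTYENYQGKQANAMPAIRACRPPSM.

3

Phenylalanine (F), tryptophan (W), and tyrosine (Y) have aromatic ring side chains.
Matching residues: F14, Y17, Y20.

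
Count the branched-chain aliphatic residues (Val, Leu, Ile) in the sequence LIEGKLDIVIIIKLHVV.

Matching residues: L1, I2, L6, I8, V9, I10, I11, I12, L14, V16, V17.

11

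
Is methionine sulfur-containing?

Yes

Cysteine (C, thiol) and methionine (M, thioether) are the two sulfur-containing amino acids.
Methionine is in this group.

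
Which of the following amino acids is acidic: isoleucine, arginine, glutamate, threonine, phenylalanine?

Aspartate (D) and glutamate (E) have carboxylic-acid side chains and are the acidic amino acids.
Of the listed options, only glutamate belongs to this group.

glutamate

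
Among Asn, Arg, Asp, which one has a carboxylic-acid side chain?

The acidic residues are Asp (D) and Glu (E), whose side chains end in a carboxylate group.
Of the listed options, only Asp belongs to this group.

Asp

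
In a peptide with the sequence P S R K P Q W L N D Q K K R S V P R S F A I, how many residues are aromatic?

Phenylalanine (F), tryptophan (W), and tyrosine (Y) have aromatic ring side chains.
Matching residues: W7, F20.

2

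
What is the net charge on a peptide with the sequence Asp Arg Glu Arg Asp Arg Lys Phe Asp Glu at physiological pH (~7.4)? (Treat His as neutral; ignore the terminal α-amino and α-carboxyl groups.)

-1

The side chains ionized at physiological pH are Lys/Arg (+1) and Asp/Glu (−1); with His treated as neutral, nothing else contributes.
Positive (K, R): Arg2, Arg4, Arg6, Lys7 → +4.
Negative (D, E): Asp1, Glu3, Asp5, Asp9, Glu10 → −5.
Net charge = (+4) + (−5) = −1.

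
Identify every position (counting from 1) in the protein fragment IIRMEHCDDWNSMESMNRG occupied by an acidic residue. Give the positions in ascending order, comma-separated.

Aspartate (D) and glutamate (E) have carboxylic-acid side chains and are the acidic amino acids.
Matching residues: E5, D8, D9, E14.

5, 8, 9, 14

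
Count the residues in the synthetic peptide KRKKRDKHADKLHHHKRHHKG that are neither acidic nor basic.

Acidic: D, E. Basic: K, R, H. All other residues are neither.
Matching residues: A9, L12, G21.

3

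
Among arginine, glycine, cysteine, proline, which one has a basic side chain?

Lysine (K), arginine (R), and histidine (H) have basic, nitrogen-containing side chains.
Of the listed options, only arginine belongs to this group.

arginine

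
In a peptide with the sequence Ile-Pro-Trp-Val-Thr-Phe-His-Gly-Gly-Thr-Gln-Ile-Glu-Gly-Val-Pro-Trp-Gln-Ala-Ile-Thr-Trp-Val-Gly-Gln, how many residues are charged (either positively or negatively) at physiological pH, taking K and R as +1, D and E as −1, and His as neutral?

Charged side chains at pH ~7.4: K, R (positive); D, E (negative).
Matching residues: Glu13.

1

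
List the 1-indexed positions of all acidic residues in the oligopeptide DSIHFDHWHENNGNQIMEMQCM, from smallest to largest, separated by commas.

Only D (aspartate) and E (glutamate) carry a side-chain carboxylic acid.
Matching residues: D1, D6, E10, E18.

1, 6, 10, 18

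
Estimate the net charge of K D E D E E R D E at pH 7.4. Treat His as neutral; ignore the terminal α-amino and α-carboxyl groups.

-5

Near pH 7.4, K and R contribute +1 each, D and E contribute −1 each, and every other side chain (His included, as stated) is uncharged.
Positive (K, R): K1, R7 → +2.
Negative (D, E): D2, E3, D4, E5, E6, D8, E9 → −7.
Net charge = (+2) + (−7) = −5.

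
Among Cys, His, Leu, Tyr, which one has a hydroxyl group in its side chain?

The –OH-bearing residues are Ser, Thr (aliphatic alcohols), and Tyr (phenol).
Of the listed options, only Tyr belongs to this group.

Tyr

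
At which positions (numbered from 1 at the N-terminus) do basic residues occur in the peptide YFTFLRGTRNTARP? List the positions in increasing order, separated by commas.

6, 9, 13

Lysine (K), arginine (R), and histidine (H) have basic, nitrogen-containing side chains.
Matching residues: R6, R9, R13.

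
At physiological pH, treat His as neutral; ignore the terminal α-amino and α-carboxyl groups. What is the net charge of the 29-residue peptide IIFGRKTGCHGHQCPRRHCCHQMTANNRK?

The side chains ionized at physiological pH are Lys/Arg (+1) and Asp/Glu (−1); with His treated as neutral, nothing else contributes.
Positive (K, R): R5, K6, R16, R17, R28, K29 → +6.
Negative (D, E): none → −0.
Net charge = (+6) + (−0) = +6.

+6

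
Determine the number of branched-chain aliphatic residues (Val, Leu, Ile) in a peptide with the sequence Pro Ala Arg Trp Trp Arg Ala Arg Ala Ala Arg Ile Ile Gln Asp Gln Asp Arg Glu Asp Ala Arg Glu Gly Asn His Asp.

2

Matching residues: Ile12, Ile13.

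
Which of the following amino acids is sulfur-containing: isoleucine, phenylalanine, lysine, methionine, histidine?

methionine

Only Cys (C) and Met (M) have a sulfur atom in the side chain.
Of the listed options, only methionine belongs to this group.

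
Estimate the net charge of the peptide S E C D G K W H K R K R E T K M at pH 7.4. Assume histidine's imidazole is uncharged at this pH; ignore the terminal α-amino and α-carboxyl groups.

Near pH 7.4, K and R contribute +1 each, D and E contribute −1 each, and every other side chain (His included, as stated) is uncharged.
Positive (K, R): K6, K9, R10, K11, R12, K15 → +6.
Negative (D, E): E2, D4, E13 → −3.
Net charge = (+6) + (−3) = +3.

+3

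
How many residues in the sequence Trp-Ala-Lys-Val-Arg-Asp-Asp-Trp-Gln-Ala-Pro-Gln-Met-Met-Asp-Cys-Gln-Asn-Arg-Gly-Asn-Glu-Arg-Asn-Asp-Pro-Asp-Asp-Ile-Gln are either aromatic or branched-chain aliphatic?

Aromatic: F, W, Y. Branched-chain aliphatic: I, L, V.
Aromatic residues here: Trp1, Trp8 (2).
Branched-chain aliphatic residues here: Val4, Ile29 (2).
The two groups share no amino acid, so total = 2 + 2 = 4.

4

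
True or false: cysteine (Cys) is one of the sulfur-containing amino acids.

Cysteine (C, thiol) and methionine (M, thioether) are the two sulfur-containing amino acids.
Cysteine is in this group.

True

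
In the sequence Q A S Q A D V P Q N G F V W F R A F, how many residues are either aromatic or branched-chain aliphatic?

6

Aromatic: F, W, Y. Branched-chain aliphatic: I, L, V.
Aromatic residues here: F12, W14, F15, F18 (4).
Branched-chain aliphatic residues here: V7, V13 (2).
The two groups share no amino acid, so total = 4 + 2 = 6.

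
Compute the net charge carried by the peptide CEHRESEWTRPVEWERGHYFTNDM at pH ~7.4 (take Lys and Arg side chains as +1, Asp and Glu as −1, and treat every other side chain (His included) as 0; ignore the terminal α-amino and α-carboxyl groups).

-3

Positive (K, R): R4, R10, R16 → +3.
Negative (D, E): E2, E5, E7, E13, E15, D23 → −6.
Net charge = (+3) + (−6) = −3.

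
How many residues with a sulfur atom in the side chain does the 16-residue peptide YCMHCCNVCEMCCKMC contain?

10

Cysteine (C, thiol) and methionine (M, thioether) are the two sulfur-containing amino acids.
Matching residues: C2, M3, C5, C6, C9, M11, C12, C13, M15, C16.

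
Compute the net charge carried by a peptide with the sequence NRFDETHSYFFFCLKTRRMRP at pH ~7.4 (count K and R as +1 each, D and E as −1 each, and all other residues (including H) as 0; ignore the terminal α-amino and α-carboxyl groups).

+3

Positive (K, R): R2, K15, R17, R18, R20 → +5.
Negative (D, E): D4, E5 → −2.
Net charge = (+5) + (−2) = +3.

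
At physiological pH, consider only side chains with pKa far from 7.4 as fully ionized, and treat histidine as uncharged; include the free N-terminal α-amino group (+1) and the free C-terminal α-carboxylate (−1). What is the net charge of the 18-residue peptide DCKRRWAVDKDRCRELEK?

+2

Near pH 7.4, K and R contribute +1 each, D and E contribute −1 each, and every other side chain (His included, as stated) is uncharged.
Positive (K, R): K3, R4, R5, K10, R12, R14, K18 → +7.
Negative (D, E): D1, D9, D11, E15, E17 → −5.
The N-terminus (+1) and C-terminus (−1) cancel.
Net charge = (+7) + (−5) = +2.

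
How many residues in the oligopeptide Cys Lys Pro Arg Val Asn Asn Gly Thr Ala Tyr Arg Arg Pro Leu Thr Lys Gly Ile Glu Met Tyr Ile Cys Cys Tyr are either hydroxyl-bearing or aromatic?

5

Hydroxyl-bearing: S, T, Y. Aromatic: F, W, Y.
Hydroxyl-bearing residues here: Thr9, Tyr11, Thr16, Tyr22, Tyr26 (5).
Aromatic residues here: Tyr11, Tyr22, Tyr26 (3).
Y is in both groups, so the 3 Y residues must not be double-counted.
Total = 5 + 3 − 3 = 5.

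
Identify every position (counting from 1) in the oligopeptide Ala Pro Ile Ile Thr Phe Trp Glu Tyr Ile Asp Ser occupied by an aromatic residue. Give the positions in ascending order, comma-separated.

The aromatic amino acids are Phe (F, benzyl), Trp (W, indole), and Tyr (Y, phenol).
Matching residues: Phe6, Trp7, Tyr9.

6, 7, 9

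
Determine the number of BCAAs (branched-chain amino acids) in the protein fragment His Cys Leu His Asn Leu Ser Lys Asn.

2

V, L, and I make up the branched-chain aliphatic group.
Matching residues: Leu3, Leu6.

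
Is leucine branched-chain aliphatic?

Yes

V, L, and I make up the branched-chain aliphatic group.
Leucine is in this group.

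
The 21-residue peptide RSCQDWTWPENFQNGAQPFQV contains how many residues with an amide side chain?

6

Asparagine (N) and glutamine (Q) have uncharged amide side chains.
Matching residues: Q4, N11, Q13, N14, Q17, Q20.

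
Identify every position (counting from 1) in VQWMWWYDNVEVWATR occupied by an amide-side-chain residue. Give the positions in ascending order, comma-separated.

Only N (asparagine) and Q (glutamine) carry a side-chain carboxamide.
Matching residues: Q2, N9.

2, 9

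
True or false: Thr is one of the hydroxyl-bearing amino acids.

S, T, and Y are the three residues with a side-chain hydroxyl.
Threonine is in this group.

True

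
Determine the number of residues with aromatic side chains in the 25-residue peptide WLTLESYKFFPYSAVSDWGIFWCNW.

9

The aromatic amino acids are Phe (F, benzyl), Trp (W, indole), and Tyr (Y, phenol).
Matching residues: W1, Y7, F9, F10, Y12, W18, F21, W22, W25.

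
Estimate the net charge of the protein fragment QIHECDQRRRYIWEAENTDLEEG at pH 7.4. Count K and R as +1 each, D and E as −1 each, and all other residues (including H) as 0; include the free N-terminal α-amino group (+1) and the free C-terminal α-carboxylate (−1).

-4

Positive (K, R): R8, R9, R10 → +3.
Negative (D, E): E4, D6, E14, E16, D19, E21, E22 → −7.
The N-terminus (+1) and C-terminus (−1) cancel.
Net charge = (+3) + (−7) = −4.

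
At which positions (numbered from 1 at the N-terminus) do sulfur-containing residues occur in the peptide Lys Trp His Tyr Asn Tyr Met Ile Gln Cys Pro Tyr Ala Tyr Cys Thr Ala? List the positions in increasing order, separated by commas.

Cysteine (C, thiol) and methionine (M, thioether) are the two sulfur-containing amino acids.
Matching residues: Met7, Cys10, Cys15.

7, 10, 15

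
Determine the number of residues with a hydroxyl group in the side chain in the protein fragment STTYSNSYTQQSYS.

Serine (S), threonine (T), and tyrosine (Y) each carry a hydroxyl group on the side chain.
Matching residues: S1, T2, T3, Y4, S5, S7, Y8, T9, S12, Y13, S14.

11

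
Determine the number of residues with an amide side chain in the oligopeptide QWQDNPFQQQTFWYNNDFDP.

8

Asparagine (N) and glutamine (Q) have uncharged amide side chains.
Matching residues: Q1, Q3, N5, Q8, Q9, Q10, N15, N16.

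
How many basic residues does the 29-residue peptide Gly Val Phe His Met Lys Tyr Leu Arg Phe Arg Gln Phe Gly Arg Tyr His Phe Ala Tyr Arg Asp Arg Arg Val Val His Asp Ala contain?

Lysine (K), arginine (R), and histidine (H) have basic, nitrogen-containing side chains.
Matching residues: His4, Lys6, Arg9, Arg11, Arg15, His17, Arg21, Arg23, Arg24, His27.

10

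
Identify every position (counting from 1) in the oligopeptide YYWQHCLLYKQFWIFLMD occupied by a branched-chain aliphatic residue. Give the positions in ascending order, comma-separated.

7, 8, 14, 16

Valine (V), leucine (L), and isoleucine (I) are the branched-chain amino acids.
Matching residues: L7, L8, I14, L16.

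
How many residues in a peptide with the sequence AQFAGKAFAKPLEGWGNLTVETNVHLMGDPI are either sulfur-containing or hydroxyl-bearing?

3

Sulfur-containing: C, M. Hydroxyl-bearing: S, T, Y.
Sulfur-containing residues here: M27 (1).
Hydroxyl-bearing residues here: T19, T22 (2).
The two groups share no amino acid, so total = 1 + 2 = 3.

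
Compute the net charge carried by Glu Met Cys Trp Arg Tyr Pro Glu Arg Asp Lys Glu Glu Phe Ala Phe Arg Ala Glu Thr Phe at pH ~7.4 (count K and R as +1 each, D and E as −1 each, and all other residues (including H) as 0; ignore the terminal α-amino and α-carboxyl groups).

-2

Positive (K, R): Arg5, Arg9, Lys11, Arg17 → +4.
Negative (D, E): Glu1, Glu8, Asp10, Glu12, Glu13, Glu19 → −6.
Net charge = (+4) + (−6) = −2.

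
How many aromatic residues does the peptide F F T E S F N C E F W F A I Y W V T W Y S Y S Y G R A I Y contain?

13

F, W, and Y each carry an aromatic ring on the side chain.
Matching residues: F1, F2, F6, F10, W11, F12, Y15, W16, W19, Y20, Y22, Y24, Y29.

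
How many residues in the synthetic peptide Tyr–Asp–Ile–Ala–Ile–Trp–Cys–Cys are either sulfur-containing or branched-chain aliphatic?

4

Sulfur-containing: C, M. Branched-chain aliphatic: I, L, V.
Sulfur-containing residues here: Cys7, Cys8 (2).
Branched-chain aliphatic residues here: Ile3, Ile5 (2).
The two groups share no amino acid, so total = 2 + 2 = 4.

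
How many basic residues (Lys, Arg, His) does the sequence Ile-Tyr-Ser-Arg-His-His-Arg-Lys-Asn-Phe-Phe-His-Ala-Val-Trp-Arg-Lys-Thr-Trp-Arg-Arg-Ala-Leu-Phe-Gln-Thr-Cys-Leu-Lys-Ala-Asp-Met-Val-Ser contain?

11

Matching residues: Arg4, His5, His6, Arg7, Lys8, His12, Arg16, Lys17, Arg20, Arg21, Lys29.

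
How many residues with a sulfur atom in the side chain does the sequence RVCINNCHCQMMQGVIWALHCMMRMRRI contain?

The sulfur-bearing residues are cysteine (–SH) and methionine (–S–CH₃).
Matching residues: C3, C7, C9, M11, M12, C21, M22, M23, M25.

9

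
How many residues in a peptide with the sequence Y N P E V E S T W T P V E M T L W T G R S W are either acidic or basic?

Acidic: D, E. Basic: H, K, R.
Acidic residues here: E4, E6, E13 (3).
Basic residues here: R20 (1).
The two groups share no amino acid, so total = 3 + 1 = 4.

4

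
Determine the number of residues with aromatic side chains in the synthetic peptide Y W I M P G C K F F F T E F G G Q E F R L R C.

The aromatic amino acids are Phe (F, benzyl), Trp (W, indole), and Tyr (Y, phenol).
Matching residues: Y1, W2, F9, F10, F11, F14, F19.

7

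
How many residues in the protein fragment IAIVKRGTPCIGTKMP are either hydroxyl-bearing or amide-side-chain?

2

Hydroxyl-bearing: S, T, Y. Amide-side-chain: N, Q.
Hydroxyl-bearing residues here: T8, T13 (2).
Amide-side-chain residues here: none (0).
The two groups share no amino acid, so total = 2 + 0 = 2.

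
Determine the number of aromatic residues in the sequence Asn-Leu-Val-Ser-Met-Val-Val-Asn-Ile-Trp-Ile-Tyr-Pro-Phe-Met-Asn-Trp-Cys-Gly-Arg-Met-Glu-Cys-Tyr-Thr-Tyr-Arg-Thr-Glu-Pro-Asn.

Phenylalanine (F), tryptophan (W), and tyrosine (Y) have aromatic ring side chains.
Matching residues: Trp10, Tyr12, Phe14, Trp17, Tyr24, Tyr26.

6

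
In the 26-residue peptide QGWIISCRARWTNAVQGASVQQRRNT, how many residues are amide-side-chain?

6

The amide-side-chain residues are Asn (N) and Gln (Q).
Matching residues: Q1, N13, Q16, Q21, Q22, N25.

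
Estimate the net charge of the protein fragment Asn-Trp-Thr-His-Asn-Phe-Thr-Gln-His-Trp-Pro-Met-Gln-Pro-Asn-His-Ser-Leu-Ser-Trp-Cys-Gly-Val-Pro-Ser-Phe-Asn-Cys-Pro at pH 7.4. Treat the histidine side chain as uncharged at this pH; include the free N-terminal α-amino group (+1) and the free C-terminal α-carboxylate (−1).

At pH ~7.4 the Lys and Arg side chains are protonated (+1), the Asp and Glu side chains are deprotonated (−1), and with His taken as neutral all other side chains carry no charge.
Positive (K, R): none → +0.
Negative (D, E): none → −0.
The N-terminus (+1) and C-terminus (−1) cancel.
Net charge = (+0) + (−0) = 0.

0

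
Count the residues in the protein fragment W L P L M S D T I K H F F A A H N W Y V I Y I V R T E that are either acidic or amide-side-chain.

3

Acidic: D, E. Amide-side-chain: N, Q.
Acidic residues here: D7, E27 (2).
Amide-side-chain residues here: N17 (1).
The two groups share no amino acid, so total = 2 + 1 = 3.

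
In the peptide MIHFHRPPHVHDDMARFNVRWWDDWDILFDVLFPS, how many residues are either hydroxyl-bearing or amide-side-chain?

Hydroxyl-bearing: S, T, Y. Amide-side-chain: N, Q.
Hydroxyl-bearing residues here: S35 (1).
Amide-side-chain residues here: N18 (1).
The two groups share no amino acid, so total = 1 + 1 = 2.

2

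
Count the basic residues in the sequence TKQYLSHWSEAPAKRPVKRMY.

Lysine (K), arginine (R), and histidine (H) have basic, nitrogen-containing side chains.
Matching residues: K2, H7, K14, R15, K18, R19.

6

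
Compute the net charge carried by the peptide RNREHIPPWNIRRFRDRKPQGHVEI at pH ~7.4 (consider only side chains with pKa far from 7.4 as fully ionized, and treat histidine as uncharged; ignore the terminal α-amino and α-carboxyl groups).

Near pH 7.4, K and R contribute +1 each, D and E contribute −1 each, and every other side chain (His included, as stated) is uncharged.
Positive (K, R): R1, R3, R12, R13, R15, R17, K18 → +7.
Negative (D, E): E4, D16, E24 → −3.
Net charge = (+7) + (−3) = +4.

+4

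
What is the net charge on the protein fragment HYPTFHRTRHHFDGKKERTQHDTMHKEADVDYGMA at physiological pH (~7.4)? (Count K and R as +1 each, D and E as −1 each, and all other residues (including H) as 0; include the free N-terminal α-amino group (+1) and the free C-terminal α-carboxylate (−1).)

0

Positive (K, R): R7, R9, K15, K16, R18, K26 → +6.
Negative (D, E): D13, E17, D22, E27, D29, D31 → −6.
The N-terminus (+1) and C-terminus (−1) cancel.
Net charge = (+6) + (−6) = 0.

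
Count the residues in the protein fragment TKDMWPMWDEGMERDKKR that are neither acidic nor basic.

Acidic: D, E. Basic: K, R, H. All other residues are neither.
Matching residues: T1, M4, W5, P6, M7, W8, G11, M12.

8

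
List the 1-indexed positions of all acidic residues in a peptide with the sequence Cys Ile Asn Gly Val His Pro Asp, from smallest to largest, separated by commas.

8

Only D (aspartate) and E (glutamate) carry a side-chain carboxylic acid.
Matching residues: Asp8.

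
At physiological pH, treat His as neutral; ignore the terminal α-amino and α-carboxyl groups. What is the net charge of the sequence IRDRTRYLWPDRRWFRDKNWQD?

+3

At pH ~7.4 the Lys and Arg side chains are protonated (+1), the Asp and Glu side chains are deprotonated (−1), and with His taken as neutral all other side chains carry no charge.
Positive (K, R): R2, R4, R6, R12, R13, R16, K18 → +7.
Negative (D, E): D3, D11, D17, D22 → −4.
Net charge = (+7) + (−4) = +3.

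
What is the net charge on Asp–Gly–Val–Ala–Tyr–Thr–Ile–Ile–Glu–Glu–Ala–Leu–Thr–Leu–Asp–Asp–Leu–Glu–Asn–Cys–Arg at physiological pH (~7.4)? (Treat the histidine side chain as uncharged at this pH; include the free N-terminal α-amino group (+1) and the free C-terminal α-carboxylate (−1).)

-5

Near pH 7.4, K and R contribute +1 each, D and E contribute −1 each, and every other side chain (His included, as stated) is uncharged.
Positive (K, R): Arg21 → +1.
Negative (D, E): Asp1, Glu9, Glu10, Asp15, Asp16, Glu18 → −6.
The N-terminus (+1) and C-terminus (−1) cancel.
Net charge = (+1) + (−6) = −5.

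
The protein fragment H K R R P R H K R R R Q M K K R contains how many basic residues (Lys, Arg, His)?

13

Matching residues: H1, K2, R3, R4, R6, H7, K8, R9, R10, R11, K14, K15, R16.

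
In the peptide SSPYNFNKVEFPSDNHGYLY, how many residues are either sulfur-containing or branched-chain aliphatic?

Sulfur-containing: C, M. Branched-chain aliphatic: I, L, V.
Sulfur-containing residues here: none (0).
Branched-chain aliphatic residues here: V9, L19 (2).
The two groups share no amino acid, so total = 0 + 2 = 2.

2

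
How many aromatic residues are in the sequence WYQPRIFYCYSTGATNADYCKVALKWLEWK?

8

F, W, and Y each carry an aromatic ring on the side chain.
Matching residues: W1, Y2, F7, Y8, Y10, Y19, W26, W29.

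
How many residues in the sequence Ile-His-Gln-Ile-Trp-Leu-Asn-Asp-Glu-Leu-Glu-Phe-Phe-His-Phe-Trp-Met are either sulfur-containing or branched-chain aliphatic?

5

Sulfur-containing: C, M. Branched-chain aliphatic: I, L, V.
Sulfur-containing residues here: Met17 (1).
Branched-chain aliphatic residues here: Ile1, Ile4, Leu6, Leu10 (4).
The two groups share no amino acid, so total = 1 + 4 = 5.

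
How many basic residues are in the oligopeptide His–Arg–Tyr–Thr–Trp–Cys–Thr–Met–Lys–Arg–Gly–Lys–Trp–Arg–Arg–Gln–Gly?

K, R, and H are the three residues with basic side chains (ε-amine, guanidinium, and imidazole respectively).
Matching residues: His1, Arg2, Lys9, Arg10, Lys12, Arg14, Arg15.

7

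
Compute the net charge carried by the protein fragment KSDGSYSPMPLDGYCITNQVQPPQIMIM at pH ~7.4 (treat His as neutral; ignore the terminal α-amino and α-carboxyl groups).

At pH ~7.4 the Lys and Arg side chains are protonated (+1), the Asp and Glu side chains are deprotonated (−1), and with His taken as neutral all other side chains carry no charge.
Positive (K, R): K1 → +1.
Negative (D, E): D3, D12 → −2.
Net charge = (+1) + (−2) = −1.

-1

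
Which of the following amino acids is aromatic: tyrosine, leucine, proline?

Phenylalanine (F), tryptophan (W), and tyrosine (Y) have aromatic ring side chains.
Of the listed options, only tyrosine belongs to this group.

tyrosine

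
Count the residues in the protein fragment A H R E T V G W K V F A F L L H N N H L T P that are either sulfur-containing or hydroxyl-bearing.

2

Sulfur-containing: C, M. Hydroxyl-bearing: S, T, Y.
Sulfur-containing residues here: none (0).
Hydroxyl-bearing residues here: T5, T21 (2).
The two groups share no amino acid, so total = 0 + 2 = 2.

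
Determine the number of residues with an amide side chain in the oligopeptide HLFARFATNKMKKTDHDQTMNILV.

The amide-side-chain residues are Asn (N) and Gln (Q).
Matching residues: N9, Q18, N21.

3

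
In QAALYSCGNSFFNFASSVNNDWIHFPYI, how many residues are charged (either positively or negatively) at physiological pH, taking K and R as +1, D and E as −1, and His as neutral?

Charged side chains at pH ~7.4: K, R (positive); D, E (negative).
Matching residues: D21.

1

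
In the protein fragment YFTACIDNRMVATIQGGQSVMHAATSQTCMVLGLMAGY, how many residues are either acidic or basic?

3

Acidic: D, E. Basic: H, K, R.
Acidic residues here: D7 (1).
Basic residues here: R9, H22 (2).
The two groups share no amino acid, so total = 1 + 2 = 3.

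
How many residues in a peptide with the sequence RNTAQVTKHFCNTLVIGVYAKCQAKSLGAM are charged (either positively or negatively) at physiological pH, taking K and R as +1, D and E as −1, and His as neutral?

4

Charged side chains at pH ~7.4: K, R (positive); D, E (negative).
Matching residues: R1, K8, K21, K25.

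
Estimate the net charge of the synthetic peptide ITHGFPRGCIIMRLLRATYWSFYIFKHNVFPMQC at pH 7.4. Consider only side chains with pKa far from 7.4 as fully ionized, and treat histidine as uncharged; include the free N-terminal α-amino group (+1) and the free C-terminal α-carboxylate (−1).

The side chains ionized at physiological pH are Lys/Arg (+1) and Asp/Glu (−1); with His treated as neutral, nothing else contributes.
Positive (K, R): R7, R13, R16, K26 → +4.
Negative (D, E): none → −0.
The N-terminus (+1) and C-terminus (−1) cancel.
Net charge = (+4) + (−0) = +4.

+4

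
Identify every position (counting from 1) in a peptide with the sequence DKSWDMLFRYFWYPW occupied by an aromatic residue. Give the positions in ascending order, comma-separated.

4, 8, 10, 11, 12, 13, 15

Phenylalanine (F), tryptophan (W), and tyrosine (Y) have aromatic ring side chains.
Matching residues: W4, F8, Y10, F11, W12, Y13, W15.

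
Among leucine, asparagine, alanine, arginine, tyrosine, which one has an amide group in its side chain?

asparagine

Only N (asparagine) and Q (glutamine) carry a side-chain carboxamide.
Of the listed options, only asparagine belongs to this group.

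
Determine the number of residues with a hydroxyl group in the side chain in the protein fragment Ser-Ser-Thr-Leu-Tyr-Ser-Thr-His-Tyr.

7

The –OH-bearing residues are Ser, Thr (aliphatic alcohols), and Tyr (phenol).
Matching residues: Ser1, Ser2, Thr3, Tyr5, Ser6, Thr7, Tyr9.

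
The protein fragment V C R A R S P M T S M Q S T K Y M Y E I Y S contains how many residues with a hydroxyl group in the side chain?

9

Serine (S), threonine (T), and tyrosine (Y) each carry a hydroxyl group on the side chain.
Matching residues: S6, T9, S10, S13, T14, Y16, Y18, Y21, S22.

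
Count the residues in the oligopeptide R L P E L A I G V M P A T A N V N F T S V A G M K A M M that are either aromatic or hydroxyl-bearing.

Aromatic: F, W, Y. Hydroxyl-bearing: S, T, Y.
Aromatic residues here: F18 (1).
Hydroxyl-bearing residues here: T13, T19, S20 (3).
(Y belongs to both groups, but none appear in this sequence.) Total = 1 + 3 = 4.

4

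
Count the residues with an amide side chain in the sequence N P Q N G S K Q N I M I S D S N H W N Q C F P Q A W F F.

9

Only N (asparagine) and Q (glutamine) carry a side-chain carboxamide.
Matching residues: N1, Q3, N4, Q8, N9, N16, N19, Q20, Q24.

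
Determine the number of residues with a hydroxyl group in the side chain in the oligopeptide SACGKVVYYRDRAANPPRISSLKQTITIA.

7

The –OH-bearing residues are Ser, Thr (aliphatic alcohols), and Tyr (phenol).
Matching residues: S1, Y8, Y9, S20, S21, T25, T27.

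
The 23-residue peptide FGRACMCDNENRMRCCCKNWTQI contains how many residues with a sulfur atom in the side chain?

Only Cys (C) and Met (M) have a sulfur atom in the side chain.
Matching residues: C5, M6, C7, M13, C15, C16, C17.

7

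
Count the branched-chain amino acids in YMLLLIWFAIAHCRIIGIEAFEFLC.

9

V, L, and I make up the branched-chain aliphatic group.
Matching residues: L3, L4, L5, I6, I10, I15, I16, I18, L24.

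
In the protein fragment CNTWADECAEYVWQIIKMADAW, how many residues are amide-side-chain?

Only N (asparagine) and Q (glutamine) carry a side-chain carboxamide.
Matching residues: N2, Q14.

2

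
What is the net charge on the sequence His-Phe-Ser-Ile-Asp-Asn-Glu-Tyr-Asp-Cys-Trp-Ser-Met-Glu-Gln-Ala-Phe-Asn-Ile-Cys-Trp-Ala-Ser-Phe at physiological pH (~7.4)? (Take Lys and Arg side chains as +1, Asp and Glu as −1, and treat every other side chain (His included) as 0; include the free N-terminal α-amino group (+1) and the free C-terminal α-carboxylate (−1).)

Positive (K, R): none → +0.
Negative (D, E): Asp5, Glu7, Asp9, Glu14 → −4.
The N-terminus (+1) and C-terminus (−1) cancel.
Net charge = (+0) + (−4) = −4.

-4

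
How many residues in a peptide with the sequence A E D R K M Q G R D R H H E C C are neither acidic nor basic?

6

Acidic: D, E. Basic: K, R, H. All other residues are neither.
Matching residues: A1, M6, Q7, G8, C15, C16.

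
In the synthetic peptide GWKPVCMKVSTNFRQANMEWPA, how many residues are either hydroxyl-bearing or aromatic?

5

Hydroxyl-bearing: S, T, Y. Aromatic: F, W, Y.
Hydroxyl-bearing residues here: S10, T11 (2).
Aromatic residues here: W2, F13, W20 (3).
(Y belongs to both groups, but none appear in this sequence.) Total = 2 + 3 = 5.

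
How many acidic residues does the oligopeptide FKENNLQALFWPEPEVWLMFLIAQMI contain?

The acidic residues are Asp (D) and Glu (E), whose side chains end in a carboxylate group.
Matching residues: E3, E13, E15.

3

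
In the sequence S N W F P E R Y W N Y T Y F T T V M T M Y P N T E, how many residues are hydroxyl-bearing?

The –OH-bearing residues are Ser, Thr (aliphatic alcohols), and Tyr (phenol).
Matching residues: S1, Y8, Y11, T12, Y13, T15, T16, T19, Y21, T24.

10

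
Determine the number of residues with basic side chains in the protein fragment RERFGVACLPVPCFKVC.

3

The basic amino acids are Lys (K), Arg (R), and His (H).
Matching residues: R1, R3, K15.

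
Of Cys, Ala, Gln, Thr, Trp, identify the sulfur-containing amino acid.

The sulfur-bearing residues are cysteine (–SH) and methionine (–S–CH₃).
Of the listed options, only Cys belongs to this group.

Cys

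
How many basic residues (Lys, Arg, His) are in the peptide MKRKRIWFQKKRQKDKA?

9

Matching residues: K2, R3, K4, R5, K10, K11, R12, K14, K16.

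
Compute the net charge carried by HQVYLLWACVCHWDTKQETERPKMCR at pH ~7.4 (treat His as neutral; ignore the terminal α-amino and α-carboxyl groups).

Near pH 7.4, K and R contribute +1 each, D and E contribute −1 each, and every other side chain (His included, as stated) is uncharged.
Positive (K, R): K16, R21, K23, R26 → +4.
Negative (D, E): D14, E18, E20 → −3.
Net charge = (+4) + (−3) = +1.

+1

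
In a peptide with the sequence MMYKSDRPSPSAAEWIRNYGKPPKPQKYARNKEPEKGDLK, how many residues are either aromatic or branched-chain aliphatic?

6

Aromatic: F, W, Y. Branched-chain aliphatic: I, L, V.
Aromatic residues here: Y3, W15, Y19, Y28 (4).
Branched-chain aliphatic residues here: I16, L39 (2).
The two groups share no amino acid, so total = 4 + 2 = 6.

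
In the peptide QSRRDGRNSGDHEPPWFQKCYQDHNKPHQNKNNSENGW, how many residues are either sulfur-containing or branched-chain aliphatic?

Sulfur-containing: C, M. Branched-chain aliphatic: I, L, V.
Sulfur-containing residues here: C20 (1).
Branched-chain aliphatic residues here: none (0).
The two groups share no amino acid, so total = 1 + 0 = 1.

1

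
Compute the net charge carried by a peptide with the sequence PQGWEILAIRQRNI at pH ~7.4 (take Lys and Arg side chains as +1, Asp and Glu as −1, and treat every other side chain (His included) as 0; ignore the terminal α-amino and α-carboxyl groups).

Positive (K, R): R10, R12 → +2.
Negative (D, E): E5 → −1.
Net charge = (+2) + (−1) = +1.

+1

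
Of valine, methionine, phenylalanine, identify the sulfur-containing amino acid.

Only Cys (C) and Met (M) have a sulfur atom in the side chain.
Of the listed options, only methionine belongs to this group.

methionine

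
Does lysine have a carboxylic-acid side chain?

No

The acidic residues are Asp (D) and Glu (E), whose side chains end in a carboxylate group.
Lysine is not in this group.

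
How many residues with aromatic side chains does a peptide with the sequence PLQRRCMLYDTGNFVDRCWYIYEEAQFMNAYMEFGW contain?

The aromatic amino acids are Phe (F, benzyl), Trp (W, indole), and Tyr (Y, phenol).
Matching residues: Y9, F14, W19, Y20, Y22, F27, Y31, F34, W36.

9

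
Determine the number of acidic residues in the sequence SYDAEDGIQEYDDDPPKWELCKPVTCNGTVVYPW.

8

Only D (aspartate) and E (glutamate) carry a side-chain carboxylic acid.
Matching residues: D3, E5, D6, E10, D12, D13, D14, E19.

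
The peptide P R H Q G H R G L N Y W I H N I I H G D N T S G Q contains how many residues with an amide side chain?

5

Only N (asparagine) and Q (glutamine) carry a side-chain carboxamide.
Matching residues: Q4, N10, N15, N21, Q25.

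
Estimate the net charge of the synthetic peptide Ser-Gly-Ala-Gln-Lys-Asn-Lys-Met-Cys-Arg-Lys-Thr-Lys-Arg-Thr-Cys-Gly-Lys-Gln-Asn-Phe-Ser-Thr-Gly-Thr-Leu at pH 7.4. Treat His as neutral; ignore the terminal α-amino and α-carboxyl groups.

+7

The side chains ionized at physiological pH are Lys/Arg (+1) and Asp/Glu (−1); with His treated as neutral, nothing else contributes.
Positive (K, R): Lys5, Lys7, Arg10, Lys11, Lys13, Arg14, Lys18 → +7.
Negative (D, E): none → −0.
Net charge = (+7) + (−0) = +7.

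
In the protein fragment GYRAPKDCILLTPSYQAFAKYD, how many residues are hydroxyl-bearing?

S, T, and Y are the three residues with a side-chain hydroxyl.
Matching residues: Y2, T12, S14, Y15, Y21.

5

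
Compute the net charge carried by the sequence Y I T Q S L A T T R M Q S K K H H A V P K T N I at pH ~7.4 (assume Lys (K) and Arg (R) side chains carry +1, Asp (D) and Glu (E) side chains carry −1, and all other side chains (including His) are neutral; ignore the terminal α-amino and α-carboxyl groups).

Positive (K, R): R10, K14, K15, K21 → +4.
Negative (D, E): none → −0.
Net charge = (+4) + (−0) = +4.

+4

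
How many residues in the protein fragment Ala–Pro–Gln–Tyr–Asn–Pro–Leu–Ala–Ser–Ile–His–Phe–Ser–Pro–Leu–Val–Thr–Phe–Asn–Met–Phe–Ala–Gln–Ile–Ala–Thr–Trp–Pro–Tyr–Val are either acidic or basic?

Acidic: D, E. Basic: H, K, R.
Acidic residues here: none (0).
Basic residues here: His11 (1).
The two groups share no amino acid, so total = 0 + 1 = 1.

1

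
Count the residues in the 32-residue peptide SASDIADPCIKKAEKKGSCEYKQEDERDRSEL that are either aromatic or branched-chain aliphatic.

Aromatic: F, W, Y. Branched-chain aliphatic: I, L, V.
Aromatic residues here: Y21 (1).
Branched-chain aliphatic residues here: I5, I10, L32 (3).
The two groups share no amino acid, so total = 1 + 3 = 4.

4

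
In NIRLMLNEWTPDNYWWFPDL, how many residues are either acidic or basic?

Acidic: D, E. Basic: H, K, R.
Acidic residues here: E8, D12, D19 (3).
Basic residues here: R3 (1).
The two groups share no amino acid, so total = 3 + 1 = 4.

4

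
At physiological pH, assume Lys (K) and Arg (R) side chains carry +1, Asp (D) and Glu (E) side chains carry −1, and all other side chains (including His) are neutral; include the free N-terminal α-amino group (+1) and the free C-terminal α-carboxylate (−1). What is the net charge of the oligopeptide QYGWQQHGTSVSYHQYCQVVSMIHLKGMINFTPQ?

Positive (K, R): K26 → +1.
Negative (D, E): none → −0.
The N-terminus (+1) and C-terminus (−1) cancel.
Net charge = (+1) + (−0) = +1.

+1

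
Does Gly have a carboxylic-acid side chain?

Aspartate (D) and glutamate (E) have carboxylic-acid side chains and are the acidic amino acids.
Glycine is not in this group.

No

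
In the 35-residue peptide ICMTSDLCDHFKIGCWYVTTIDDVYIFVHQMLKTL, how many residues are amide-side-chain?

Asparagine (N) and glutamine (Q) have uncharged amide side chains.
Matching residues: Q30.

1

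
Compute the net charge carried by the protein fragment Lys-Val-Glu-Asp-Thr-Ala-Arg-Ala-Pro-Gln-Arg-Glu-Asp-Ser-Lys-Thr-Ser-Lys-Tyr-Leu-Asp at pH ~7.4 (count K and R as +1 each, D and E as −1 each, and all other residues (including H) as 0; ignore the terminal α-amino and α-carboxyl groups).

0

Positive (K, R): Lys1, Arg7, Arg11, Lys15, Lys18 → +5.
Negative (D, E): Glu3, Asp4, Glu12, Asp13, Asp21 → −5.
Net charge = (+5) + (−5) = 0.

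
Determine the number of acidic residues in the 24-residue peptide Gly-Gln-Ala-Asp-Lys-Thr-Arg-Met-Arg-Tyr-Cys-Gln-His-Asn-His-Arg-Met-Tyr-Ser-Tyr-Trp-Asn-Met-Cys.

Only D (aspartate) and E (glutamate) carry a side-chain carboxylic acid.
Matching residues: Asp4.

1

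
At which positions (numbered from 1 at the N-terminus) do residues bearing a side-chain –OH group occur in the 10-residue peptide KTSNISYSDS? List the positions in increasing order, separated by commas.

Serine (S), threonine (T), and tyrosine (Y) each carry a hydroxyl group on the side chain.
Matching residues: T2, S3, S6, Y7, S8, S10.

2, 3, 6, 7, 8, 10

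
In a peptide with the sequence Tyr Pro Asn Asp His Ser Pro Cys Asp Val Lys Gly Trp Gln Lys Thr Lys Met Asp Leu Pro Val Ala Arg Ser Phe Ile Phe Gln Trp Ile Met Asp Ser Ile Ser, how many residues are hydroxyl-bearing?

6

The –OH-bearing residues are Ser, Thr (aliphatic alcohols), and Tyr (phenol).
Matching residues: Tyr1, Ser6, Thr16, Ser25, Ser34, Ser36.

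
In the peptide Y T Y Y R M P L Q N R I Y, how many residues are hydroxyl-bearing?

5

The –OH-bearing residues are Ser, Thr (aliphatic alcohols), and Tyr (phenol).
Matching residues: Y1, T2, Y3, Y4, Y13.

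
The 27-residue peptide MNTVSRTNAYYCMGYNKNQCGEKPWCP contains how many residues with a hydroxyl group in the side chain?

Serine (S), threonine (T), and tyrosine (Y) each carry a hydroxyl group on the side chain.
Matching residues: T3, S5, T7, Y10, Y11, Y15.

6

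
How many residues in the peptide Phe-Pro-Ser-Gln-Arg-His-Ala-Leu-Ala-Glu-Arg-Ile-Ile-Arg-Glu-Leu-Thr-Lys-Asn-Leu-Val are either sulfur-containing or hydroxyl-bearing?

Sulfur-containing: C, M. Hydroxyl-bearing: S, T, Y.
Sulfur-containing residues here: none (0).
Hydroxyl-bearing residues here: Ser3, Thr17 (2).
The two groups share no amino acid, so total = 0 + 2 = 2.

2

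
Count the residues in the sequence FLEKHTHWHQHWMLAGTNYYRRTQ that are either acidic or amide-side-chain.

4

Acidic: D, E. Amide-side-chain: N, Q.
Acidic residues here: E3 (1).
Amide-side-chain residues here: Q10, N18, Q24 (3).
The two groups share no amino acid, so total = 1 + 3 = 4.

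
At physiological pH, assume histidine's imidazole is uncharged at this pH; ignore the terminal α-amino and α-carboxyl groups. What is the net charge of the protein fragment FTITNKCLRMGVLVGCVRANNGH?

Near pH 7.4, K and R contribute +1 each, D and E contribute −1 each, and every other side chain (His included, as stated) is uncharged.
Positive (K, R): K6, R9, R18 → +3.
Negative (D, E): none → −0.
Net charge = (+3) + (−0) = +3.

+3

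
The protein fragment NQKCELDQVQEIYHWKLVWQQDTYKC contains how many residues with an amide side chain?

6

The amide-side-chain residues are Asn (N) and Gln (Q).
Matching residues: N1, Q2, Q8, Q10, Q20, Q21.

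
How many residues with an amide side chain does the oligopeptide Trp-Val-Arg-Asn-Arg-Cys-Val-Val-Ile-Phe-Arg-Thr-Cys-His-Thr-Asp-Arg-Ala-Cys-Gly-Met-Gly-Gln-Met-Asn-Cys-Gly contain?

3

The amide-side-chain residues are Asn (N) and Gln (Q).
Matching residues: Asn4, Gln23, Asn25.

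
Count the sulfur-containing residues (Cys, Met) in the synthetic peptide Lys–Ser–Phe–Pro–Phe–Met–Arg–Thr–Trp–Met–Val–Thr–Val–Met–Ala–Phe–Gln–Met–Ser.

Matching residues: Met6, Met10, Met14, Met18.

4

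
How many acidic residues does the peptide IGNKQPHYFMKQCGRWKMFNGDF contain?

The acidic residues are Asp (D) and Glu (E), whose side chains end in a carboxylate group.
Matching residues: D22.

1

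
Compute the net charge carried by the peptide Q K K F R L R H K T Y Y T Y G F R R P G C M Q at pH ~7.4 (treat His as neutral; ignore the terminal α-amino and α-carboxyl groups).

+7

Near pH 7.4, K and R contribute +1 each, D and E contribute −1 each, and every other side chain (His included, as stated) is uncharged.
Positive (K, R): K2, K3, R5, R7, K9, R17, R18 → +7.
Negative (D, E): none → −0.
Net charge = (+7) + (−0) = +7.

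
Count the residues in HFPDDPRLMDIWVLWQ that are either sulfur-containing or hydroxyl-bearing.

1

Sulfur-containing: C, M. Hydroxyl-bearing: S, T, Y.
Sulfur-containing residues here: M9 (1).
Hydroxyl-bearing residues here: none (0).
The two groups share no amino acid, so total = 1 + 0 = 1.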